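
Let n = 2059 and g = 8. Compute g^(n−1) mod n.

1971

8^1 ≡ 8 (mod 2059)
8^2 ≡ 8^2 = 64 ≡ 64 (mod 2059)
8^4 ≡ 64^2 = 4096 ≡ 2037 (mod 2059)
8^8 ≡ 2037^2 = 4149369 ≡ 484 (mod 2059)
8^16 ≡ 484^2 = 234256 ≡ 1589 (mod 2059)
8^32 ≡ 1589^2 = 2524921 ≡ 587 (mod 2059)
8^64 ≡ 587^2 = 344569 ≡ 716 (mod 2059)
8^128 ≡ 716^2 = 512656 ≡ 2024 (mod 2059)
8^256 ≡ 2024^2 = 4096576 ≡ 1225 (mod 2059)
8^512 ≡ 1225^2 = 1500625 ≡ 1673 (mod 2059)
8^1024 ≡ 1673^2 = 2798929 ≡ 748 (mod 2059)
8^2048 ≡ 748^2 = 559504 ≡ 1515 (mod 2059)
2058 = 2048 + 8 + 2 in binary powers of 2.
So 8^2058 ≡ 1515 · 484 · 64 ≡ 1971 (mod 2059).
Since 1971 ≠ 1, base 8 is a Fermat witness: 2059 is composite.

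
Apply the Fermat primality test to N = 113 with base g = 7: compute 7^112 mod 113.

1

7^1 ≡ 7 (mod 113)
7^2 ≡ 7^2 = 49 ≡ 49 (mod 113)
7^4 ≡ 49^2 = 2401 ≡ 28 (mod 113)
7^8 ≡ 28^2 = 784 ≡ 106 (mod 113)
7^16 ≡ 106^2 = 11236 ≡ 49 (mod 113)
7^32 ≡ 49^2 = 2401 ≡ 28 (mod 113)
7^64 ≡ 28^2 = 784 ≡ 106 (mod 113)
112 = 64 + 32 + 16 in binary powers of 2.
So 7^112 ≡ 106 · 28 · 49 ≡ 1 (mod 113).
Since the result is 1, base 7 gives no evidence that 113 is composite.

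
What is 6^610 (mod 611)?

225

6^1 ≡ 6 (mod 611)
6^2 ≡ 6^2 = 36 ≡ 36 (mod 611)
6^4 ≡ 36^2 = 1296 ≡ 74 (mod 611)
6^8 ≡ 74^2 = 5476 ≡ 588 (mod 611)
6^16 ≡ 588^2 = 345744 ≡ 529 (mod 611)
6^32 ≡ 529^2 = 279841 ≡ 3 (mod 611)
6^64 ≡ 3^2 = 9 ≡ 9 (mod 611)
6^128 ≡ 9^2 = 81 ≡ 81 (mod 611)
6^256 ≡ 81^2 = 6561 ≡ 451 (mod 611)
6^512 ≡ 451^2 = 203401 ≡ 549 (mod 611)
610 = 512 + 64 + 32 + 2 in binary powers of 2.
So 6^610 ≡ 549 · 9 · 3 · 36 ≡ 225 (mod 611).
Since 225 ≠ 1, base 6 is a Fermat witness: 611 is composite.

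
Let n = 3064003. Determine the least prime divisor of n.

89

3064003 is odd.
Digit sum 16, not divisible by 3.
Ends in 3: not divisible by 5.
7: 3064003 = 7·437714 + 5
11: 3064003 = 11·278545 + 8
13: 3064003 = 13·235692 + 7
17: 3064003 = 17·180235 + 8
19: 3064003 = 19·161263 + 6
23: 3064003 = 23·133217 + 12
29: 3064003 = 29·105655 + 8
31: 3064003 = 31·98838 + 25
37: 3064003 = 37·82810 + 33
41: 3064003 = 41·74731 + 32
43: 3064003 = 43·71255 + 38
47: 3064003 = 47·65191 + 26
53: 3064003 = 53·57811 + 20
59: 3064003 = 59·51932 + 15
61: 3064003 = 61·50229 + 34
67: 3064003 = 67·45731 + 26
71: 3064003 = 71·43154 + 69
73: 3064003 = 73·41972 + 47
79: 3064003 = 79·38784 + 67
83: 3064003 = 83·36915 + 58
89: 3064003 = 89·34427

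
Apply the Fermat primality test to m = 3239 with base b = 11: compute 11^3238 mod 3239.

3013

11^1 ≡ 11 (mod 3239)
11^2 ≡ 11^2 = 121 ≡ 121 (mod 3239)
11^4 ≡ 121^2 = 14641 ≡ 1685 (mod 3239)
11^8 ≡ 1685^2 = 2839225 ≡ 1861 (mod 3239)
11^16 ≡ 1861^2 = 3463321 ≡ 830 (mod 3239)
11^32 ≡ 830^2 = 688900 ≡ 2232 (mod 3239)
11^64 ≡ 2232^2 = 4981824 ≡ 242 (mod 3239)
11^128 ≡ 242^2 = 58564 ≡ 262 (mod 3239)
11^256 ≡ 262^2 = 68644 ≡ 625 (mod 3239)
11^512 ≡ 625^2 = 390625 ≡ 1945 (mod 3239)
11^1024 ≡ 1945^2 = 3783025 ≡ 3112 (mod 3239)
11^2048 ≡ 3112^2 = 9684544 ≡ 3173 (mod 3239)
3238 = 2048 + 1024 + 128 + 32 + 4 + 2 in binary powers of 2.
So 11^3238 ≡ 3173 · 3112 · 262 · 2232 · 1685 · 121 ≡ 3013 (mod 3239).
Since 3013 ≠ 1, base 11 is a Fermat witness: 3239 is composite.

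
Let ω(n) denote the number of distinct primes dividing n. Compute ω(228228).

228228 = 2^2 · 57057
57057 = 3 · 19019
19019 = 7 · 2717
2717 = 11 · 247
247 = 13 · 19
228228 = 2^2 · 3 · 7 · 11 · 13 · 19, which has 6 distinct prime factors.

6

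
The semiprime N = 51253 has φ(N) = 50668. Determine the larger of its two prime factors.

479

φ(n) = (p−1)(q−1) = n − (p+q) + 1, so p + q = 51253 − 50668 + 1 = 586.
p and q are the roots of t² − 586t + 51253 = 0.
Discriminant: 586² − 4·51253 = 343396 − 205012 = 138384; √138384 = 372.
q = (586 − 372)/2 = 107, p = (586 + 372)/2 = 479.
Check: 107 · 479 = 51253.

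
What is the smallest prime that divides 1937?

1937 is odd.
Digit sum 20, not divisible by 3.
Ends in 7: not divisible by 5.
7: 1937 = 7·276 + 5
11: 1937 = 11·176 + 1
13: 1937 = 13·149

13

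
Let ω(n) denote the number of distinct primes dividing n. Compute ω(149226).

6

149226 = 2 · 74613
74613 = 3 · 24871
24871 = 7 · 3553
3553 = 11 · 323
323 = 17 · 19
149226 = 2 · 3 · 7 · 11 · 17 · 19, which has 6 distinct prime factors.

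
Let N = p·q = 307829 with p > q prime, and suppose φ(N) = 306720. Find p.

φ(n) = (p−1)(q−1) = n − (p+q) + 1, so p + q = 307829 − 306720 + 1 = 1110.
p and q are the roots of t² − 1110t + 307829 = 0.
Discriminant: 1110² − 4·307829 = 1232100 − 1231316 = 784; √784 = 28.
q = (1110 − 28)/2 = 541, p = (1110 + 28)/2 = 569.
Check: 541 · 569 = 307829.

569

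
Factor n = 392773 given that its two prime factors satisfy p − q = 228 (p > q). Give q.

Since p = q + 228, we have 392773 = q(q + 228), so q² + 228q − 392773 = 0.
Discriminant: 228² + 4·392773 = 51984 + 1571092 = 1623076; √1623076 = 1274.
q = (−228 + 1274)/2 = 523, and p = q + 228 = 751.
Check: 523 · 751 = 392773.

523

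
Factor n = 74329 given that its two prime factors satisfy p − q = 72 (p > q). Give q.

Since p = q + 72, we have 74329 = q(q + 72), so q² + 72q − 74329 = 0.
Discriminant: 72² + 4·74329 = 5184 + 297316 = 302500; √302500 = 550.
q = (−72 + 550)/2 = 239, and p = q + 72 = 311.
Check: 239 · 311 = 74329.

239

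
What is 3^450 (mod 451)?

419

3^1 ≡ 3 (mod 451)
3^2 ≡ 3^2 = 9 ≡ 9 (mod 451)
3^4 ≡ 9^2 = 81 ≡ 81 (mod 451)
3^8 ≡ 81^2 = 6561 ≡ 247 (mod 451)
3^16 ≡ 247^2 = 61009 ≡ 124 (mod 451)
3^32 ≡ 124^2 = 15376 ≡ 42 (mod 451)
3^64 ≡ 42^2 = 1764 ≡ 411 (mod 451)
3^128 ≡ 411^2 = 168921 ≡ 247 (mod 451)
3^256 ≡ 247^2 = 61009 ≡ 124 (mod 451)
450 = 256 + 128 + 64 + 2 in binary powers of 2.
So 3^450 ≡ 124 · 247 · 411 · 9 ≡ 419 (mod 451).
Since 419 ≠ 1, base 3 is a Fermat witness: 451 is composite.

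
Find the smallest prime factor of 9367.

9367 is odd.
Digit sum 25, not divisible by 3.
Ends in 7: not divisible by 5.
7: 9367 = 7·1338 + 1
11: 9367 = 11·851 + 6
13: 9367 = 13·720 + 7
17: 9367 = 17·551

17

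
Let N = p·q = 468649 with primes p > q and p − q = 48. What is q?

661

Since p = q + 48, we have 468649 = q(q + 48), so q² + 48q − 468649 = 0.
Discriminant: 48² + 4·468649 = 2304 + 1874596 = 1876900; √1876900 = 1370.
q = (−48 + 1370)/2 = 661, and p = q + 48 = 709.
Check: 661 · 709 = 468649.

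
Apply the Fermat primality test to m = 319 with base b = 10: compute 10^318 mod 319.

122

10^1 ≡ 10 (mod 319)
10^2 ≡ 10^2 = 100 ≡ 100 (mod 319)
10^4 ≡ 100^2 = 10000 ≡ 111 (mod 319)
10^8 ≡ 111^2 = 12321 ≡ 199 (mod 319)
10^16 ≡ 199^2 = 39601 ≡ 45 (mod 319)
10^32 ≡ 45^2 = 2025 ≡ 111 (mod 319)
10^64 ≡ 111^2 = 12321 ≡ 199 (mod 319)
10^128 ≡ 199^2 = 39601 ≡ 45 (mod 319)
10^256 ≡ 45^2 = 2025 ≡ 111 (mod 319)
318 = 256 + 32 + 16 + 8 + 4 + 2 in binary powers of 2.
So 10^318 ≡ 111 · 111 · 45 · 199 · 111 · 100 ≡ 122 (mod 319).
Since 122 ≠ 1, base 10 is a Fermat witness: 319 is composite.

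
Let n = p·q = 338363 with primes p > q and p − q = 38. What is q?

Since p = q + 38, we have 338363 = q(q + 38), so q² + 38q − 338363 = 0.
Discriminant: 38² + 4·338363 = 1444 + 1353452 = 1354896; √1354896 = 1164.
q = (−38 + 1164)/2 = 563, and p = q + 38 = 601.
Check: 563 · 601 = 338363.

563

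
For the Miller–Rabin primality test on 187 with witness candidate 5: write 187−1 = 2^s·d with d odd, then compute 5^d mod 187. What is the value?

187 − 1 = 186 = 2^1 · 93, so d = 93.
5^1 ≡ 5 (mod 187)
5^2 ≡ 5^2 = 25 ≡ 25 (mod 187)
5^4 ≡ 25^2 = 625 ≡ 64 (mod 187)
5^8 ≡ 64^2 = 4096 ≡ 169 (mod 187)
5^16 ≡ 169^2 = 28561 ≡ 137 (mod 187)
5^32 ≡ 137^2 = 18769 ≡ 69 (mod 187)
5^64 ≡ 69^2 = 4761 ≡ 86 (mod 187)
93 = 64 + 16 + 8 + 4 + 1 in binary powers of 2.
So 5^93 ≡ 86 · 137 · 169 · 64 · 5 ≡ 37 (mod 187).
Squaring chain: 37; never reaches −1, so base 5 is a Miller–Rabin witness that 187 is composite.

37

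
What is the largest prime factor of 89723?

89723 = 23 · 3901
3901 = 47 · 83
83 is prime.
So 89723 = 23 · 47 · 83; the largest prime factor is 83.

83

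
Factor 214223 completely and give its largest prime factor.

214223 = 29 · 7387
7387 = 83 · 89
89 is prime.
So 214223 = 29 · 83 · 89; the largest prime factor is 89.

89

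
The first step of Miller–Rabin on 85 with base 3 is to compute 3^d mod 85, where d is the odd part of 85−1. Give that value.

73

85 − 1 = 84 = 2^2 · 21, so d = 21.
3^1 ≡ 3 (mod 85)
3^2 ≡ 3^2 = 9 ≡ 9 (mod 85)
3^4 ≡ 9^2 = 81 ≡ 81 (mod 85)
3^8 ≡ 81^2 = 6561 ≡ 16 (mod 85)
3^16 ≡ 16^2 = 256 ≡ 1 (mod 85)
21 = 16 + 4 + 1 in binary powers of 2.
So 3^21 ≡ 1 · 81 · 3 ≡ 73 (mod 85).
Squaring chain: 73 → 59; never reaches −1, so base 3 is a Miller–Rabin witness that 85 is composite.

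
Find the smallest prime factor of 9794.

9794 is even: 2 divides it.

2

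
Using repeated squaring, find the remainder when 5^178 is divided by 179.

1

5^1 ≡ 5 (mod 179)
5^2 ≡ 5^2 = 25 ≡ 25 (mod 179)
5^4 ≡ 25^2 = 625 ≡ 88 (mod 179)
5^8 ≡ 88^2 = 7744 ≡ 47 (mod 179)
5^16 ≡ 47^2 = 2209 ≡ 61 (mod 179)
5^32 ≡ 61^2 = 3721 ≡ 141 (mod 179)
5^64 ≡ 141^2 = 19881 ≡ 12 (mod 179)
5^128 ≡ 12^2 = 144 ≡ 144 (mod 179)
178 = 128 + 32 + 16 + 2 in binary powers of 2.
So 5^178 ≡ 144 · 141 · 61 · 25 ≡ 1 (mod 179).
Since the result is 1, base 5 gives no evidence that 179 is composite.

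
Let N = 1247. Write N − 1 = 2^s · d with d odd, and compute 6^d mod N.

724

1247 − 1 = 1246 = 2^1 · 623, so d = 623.
6^1 ≡ 6 (mod 1247)
6^2 ≡ 6^2 = 36 ≡ 36 (mod 1247)
6^4 ≡ 36^2 = 1296 ≡ 49 (mod 1247)
6^8 ≡ 49^2 = 2401 ≡ 1154 (mod 1247)
6^16 ≡ 1154^2 = 1331716 ≡ 1167 (mod 1247)
6^32 ≡ 1167^2 = 1361889 ≡ 165 (mod 1247)
6^64 ≡ 165^2 = 27225 ≡ 1038 (mod 1247)
6^128 ≡ 1038^2 = 1077444 ≡ 36 (mod 1247)
6^256 ≡ 36^2 = 1296 ≡ 49 (mod 1247)
6^512 ≡ 49^2 = 2401 ≡ 1154 (mod 1247)
623 = 512 + 64 + 32 + 8 + 4 + 2 + 1 in binary powers of 2.
So 6^623 ≡ 1154 · 1038 · 165 · 1154 · 49 · 36 · 6 ≡ 724 (mod 1247).
Squaring chain: 724; never reaches −1, so base 6 is a Miller–Rabin witness that 1247 is composite.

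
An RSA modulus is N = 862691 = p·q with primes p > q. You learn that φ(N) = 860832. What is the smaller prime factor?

883

φ(n) = (p−1)(q−1) = n − (p+q) + 1, so p + q = 862691 − 860832 + 1 = 1860.
p and q are the roots of t² − 1860t + 862691 = 0.
Discriminant: 1860² − 4·862691 = 3459600 − 3450764 = 8836; √8836 = 94.
q = (1860 − 94)/2 = 883, p = (1860 + 94)/2 = 977.
Check: 883 · 977 = 862691.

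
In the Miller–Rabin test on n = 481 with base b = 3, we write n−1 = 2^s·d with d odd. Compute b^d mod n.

481 − 1 = 480 = 2^5 · 15, so d = 15.
3^1 ≡ 3 (mod 481)
3^2 ≡ 3^2 = 9 ≡ 9 (mod 481)
3^4 ≡ 9^2 = 81 ≡ 81 (mod 481)
3^8 ≡ 81^2 = 6561 ≡ 308 (mod 481)
15 = 8 + 4 + 2 + 1 in binary powers of 2.
So 3^15 ≡ 308 · 81 · 9 · 3 ≡ 196 (mod 481).
Squaring chain: 196 → 417 → 248 → 417 → 248; never reaches −1, so base 3 is a Miller–Rabin witness that 481 is composite.

196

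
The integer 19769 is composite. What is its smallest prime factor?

53

19769 is odd.
Digit sum 32, not divisible by 3.
Ends in 9: not divisible by 5.
7: 19769 = 7·2824 + 1
11: 19769 = 11·1797 + 2
13: 19769 = 13·1520 + 9
17: 19769 = 17·1162 + 15
19: 19769 = 19·1040 + 9
23: 19769 = 23·859 + 12
29: 19769 = 29·681 + 20
31: 19769 = 31·637 + 22
37: 19769 = 37·534 + 11
41: 19769 = 41·482 + 7
43: 19769 = 43·459 + 32
47: 19769 = 47·420 + 29
53: 19769 = 53·373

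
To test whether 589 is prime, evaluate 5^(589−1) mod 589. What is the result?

5^1 ≡ 5 (mod 589)
5^2 ≡ 5^2 = 25 ≡ 25 (mod 589)
5^4 ≡ 25^2 = 625 ≡ 36 (mod 589)
5^8 ≡ 36^2 = 1296 ≡ 118 (mod 589)
5^16 ≡ 118^2 = 13924 ≡ 377 (mod 589)
5^32 ≡ 377^2 = 142129 ≡ 180 (mod 589)
5^64 ≡ 180^2 = 32400 ≡ 5 (mod 589)
5^128 ≡ 5^2 = 25 ≡ 25 (mod 589)
5^256 ≡ 25^2 = 625 ≡ 36 (mod 589)
5^512 ≡ 36^2 = 1296 ≡ 118 (mod 589)
588 = 512 + 64 + 8 + 4 in binary powers of 2.
So 5^588 ≡ 118 · 5 · 118 · 36 ≡ 125 (mod 589).
Since 125 ≠ 1, base 5 is a Fermat witness: 589 is composite.

125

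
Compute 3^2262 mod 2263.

2116

3^1 ≡ 3 (mod 2263)
3^2 ≡ 3^2 = 9 ≡ 9 (mod 2263)
3^4 ≡ 9^2 = 81 ≡ 81 (mod 2263)
3^8 ≡ 81^2 = 6561 ≡ 2035 (mod 2263)
3^16 ≡ 2035^2 = 4141225 ≡ 2198 (mod 2263)
3^32 ≡ 2198^2 = 4831204 ≡ 1962 (mod 2263)
3^64 ≡ 1962^2 = 3849444 ≡ 81 (mod 2263)
3^128 ≡ 81^2 = 6561 ≡ 2035 (mod 2263)
3^256 ≡ 2035^2 = 4141225 ≡ 2198 (mod 2263)
3^512 ≡ 2198^2 = 4831204 ≡ 1962 (mod 2263)
3^1024 ≡ 1962^2 = 3849444 ≡ 81 (mod 2263)
3^2048 ≡ 81^2 = 6561 ≡ 2035 (mod 2263)
2262 = 2048 + 128 + 64 + 16 + 4 + 2 in binary powers of 2.
So 3^2262 ≡ 2035 · 2035 · 81 · 2198 · 81 · 9 ≡ 2116 (mod 2263).
Since 2116 ≠ 1, base 3 is a Fermat witness: 2263 is composite.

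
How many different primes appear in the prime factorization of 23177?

23177 = 7^2 · 473
473 = 11 · 43
23177 = 7^2 · 11 · 43, which has 3 distinct prime factors.

3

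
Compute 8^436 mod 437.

8^1 ≡ 8 (mod 437)
8^2 ≡ 8^2 = 64 ≡ 64 (mod 437)
8^4 ≡ 64^2 = 4096 ≡ 163 (mod 437)
8^8 ≡ 163^2 = 26569 ≡ 349 (mod 437)
8^16 ≡ 349^2 = 121801 ≡ 315 (mod 437)
8^32 ≡ 315^2 = 99225 ≡ 26 (mod 437)
8^64 ≡ 26^2 = 676 ≡ 239 (mod 437)
8^128 ≡ 239^2 = 57121 ≡ 311 (mod 437)
8^256 ≡ 311^2 = 96721 ≡ 144 (mod 437)
436 = 256 + 128 + 32 + 16 + 4 in binary powers of 2.
So 8^436 ≡ 144 · 311 · 26 · 315 · 163 ≡ 334 (mod 437).
Since 334 ≠ 1, base 8 is a Fermat witness: 437 is composite.

334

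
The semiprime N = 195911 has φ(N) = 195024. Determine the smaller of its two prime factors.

φ(n) = (p−1)(q−1) = n − (p+q) + 1, so p + q = 195911 − 195024 + 1 = 888.
p and q are the roots of t² − 888t + 195911 = 0.
Discriminant: 888² − 4·195911 = 788544 − 783644 = 4900; √4900 = 70.
q = (888 − 70)/2 = 409, p = (888 + 70)/2 = 479.
Check: 409 · 479 = 195911.

409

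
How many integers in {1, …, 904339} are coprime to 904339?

873600

Factor: 904339 = 53 · 113 · 151.
φ(904339) = (53−1) · (113−1) · (151−1) = 52 · 112 · 150 = 873600.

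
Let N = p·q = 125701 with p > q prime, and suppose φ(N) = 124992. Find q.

337

φ(n) = (p−1)(q−1) = n − (p+q) + 1, so p + q = 125701 − 124992 + 1 = 710.
p and q are the roots of t² − 710t + 125701 = 0.
Discriminant: 710² − 4·125701 = 504100 − 502804 = 1296; √1296 = 36.
q = (710 − 36)/2 = 337, p = (710 + 36)/2 = 373.
Check: 337 · 373 = 125701.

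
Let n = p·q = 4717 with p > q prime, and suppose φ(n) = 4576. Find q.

φ(n) = (p−1)(q−1) = n − (p+q) + 1, so p + q = 4717 − 4576 + 1 = 142.
p and q are the roots of t² − 142t + 4717 = 0.
Discriminant: 142² − 4·4717 = 20164 − 18868 = 1296; √1296 = 36.
q = (142 − 36)/2 = 53, p = (142 + 36)/2 = 89.
Check: 53 · 89 = 4717.

53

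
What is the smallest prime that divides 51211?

83

51211 is odd.
Digit sum 10, not divisible by 3.
Ends in 1: not divisible by 5.
7: 51211 = 7·7315 + 6
11: 51211 = 11·4655 + 6
13: 51211 = 13·3939 + 4
17: 51211 = 17·3012 + 7
19: 51211 = 19·2695 + 6
23: 51211 = 23·2226 + 13
29: 51211 = 29·1765 + 26
31: 51211 = 31·1651 + 30
37: 51211 = 37·1384 + 3
41: 51211 = 41·1249 + 2
43: 51211 = 43·1190 + 41
47: 51211 = 47·1089 + 28
53: 51211 = 53·966 + 13
59: 51211 = 59·867 + 58
61: 51211 = 61·839 + 32
67: 51211 = 67·764 + 23
71: 51211 = 71·721 + 20
73: 51211 = 73·701 + 38
79: 51211 = 79·648 + 19
83: 51211 = 83·617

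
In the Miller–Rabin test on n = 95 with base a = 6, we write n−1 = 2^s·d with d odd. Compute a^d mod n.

36

95 − 1 = 94 = 2^1 · 47, so d = 47.
6^1 ≡ 6 (mod 95)
6^2 ≡ 6^2 = 36 ≡ 36 (mod 95)
6^4 ≡ 36^2 = 1296 ≡ 61 (mod 95)
6^8 ≡ 61^2 = 3721 ≡ 16 (mod 95)
6^16 ≡ 16^2 = 256 ≡ 66 (mod 95)
6^32 ≡ 66^2 = 4356 ≡ 81 (mod 95)
47 = 32 + 8 + 4 + 2 + 1 in binary powers of 2.
So 6^47 ≡ 81 · 16 · 61 · 36 · 6 ≡ 36 (mod 95).
Squaring chain: 36; never reaches −1, so base 6 is a Miller–Rabin witness that 95 is composite.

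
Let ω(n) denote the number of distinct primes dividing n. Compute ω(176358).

176358 = 2 · 88179
88179 = 3 · 29393
29393 = 7 · 4199
4199 = 13 · 323
323 = 17 · 19
176358 = 2 · 3 · 7 · 13 · 17 · 19, which has 6 distinct prime factors.

6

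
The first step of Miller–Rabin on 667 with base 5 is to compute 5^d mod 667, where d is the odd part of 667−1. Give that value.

332

667 − 1 = 666 = 2^1 · 333, so d = 333.
5^1 ≡ 5 (mod 667)
5^2 ≡ 5^2 = 25 ≡ 25 (mod 667)
5^4 ≡ 25^2 = 625 ≡ 625 (mod 667)
5^8 ≡ 625^2 = 390625 ≡ 430 (mod 667)
5^16 ≡ 430^2 = 184900 ≡ 141 (mod 667)
5^32 ≡ 141^2 = 19881 ≡ 538 (mod 667)
5^64 ≡ 538^2 = 289444 ≡ 633 (mod 667)
5^128 ≡ 633^2 = 400689 ≡ 489 (mod 667)
5^256 ≡ 489^2 = 239121 ≡ 335 (mod 667)
333 = 256 + 64 + 8 + 4 + 1 in binary powers of 2.
So 5^333 ≡ 335 · 633 · 430 · 625 · 5 ≡ 332 (mod 667).
Squaring chain: 332; never reaches −1, so base 5 is a Miller–Rabin witness that 667 is composite.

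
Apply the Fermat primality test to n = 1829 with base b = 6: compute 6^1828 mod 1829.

6^1 ≡ 6 (mod 1829)
6^2 ≡ 6^2 = 36 ≡ 36 (mod 1829)
6^4 ≡ 36^2 = 1296 ≡ 1296 (mod 1829)
6^8 ≡ 1296^2 = 1679616 ≡ 594 (mod 1829)
6^16 ≡ 594^2 = 352836 ≡ 1668 (mod 1829)
6^32 ≡ 1668^2 = 2782224 ≡ 315 (mod 1829)
6^64 ≡ 315^2 = 99225 ≡ 459 (mod 1829)
6^128 ≡ 459^2 = 210681 ≡ 346 (mod 1829)
6^256 ≡ 346^2 = 119716 ≡ 831 (mod 1829)
6^512 ≡ 831^2 = 690561 ≡ 1028 (mod 1829)
6^1024 ≡ 1028^2 = 1056784 ≡ 1451 (mod 1829)
1828 = 1024 + 512 + 256 + 32 + 4 in binary powers of 2.
So 6^1828 ≡ 1451 · 1028 · 831 · 315 · 1296 ≡ 1823 (mod 1829).
Since 1823 ≠ 1, base 6 is a Fermat witness: 1829 is composite.

1823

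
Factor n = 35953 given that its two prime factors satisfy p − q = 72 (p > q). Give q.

Since p = q + 72, we have 35953 = q(q + 72), so q² + 72q − 35953 = 0.
Discriminant: 72² + 4·35953 = 5184 + 143812 = 148996; √148996 = 386.
q = (−72 + 386)/2 = 157, and p = q + 72 = 229.
Check: 157 · 229 = 35953.

157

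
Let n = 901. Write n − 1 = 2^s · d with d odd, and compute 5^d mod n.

901 − 1 = 900 = 2^2 · 225, so d = 225.
5^1 ≡ 5 (mod 901)
5^2 ≡ 5^2 = 25 ≡ 25 (mod 901)
5^4 ≡ 25^2 = 625 ≡ 625 (mod 901)
5^8 ≡ 625^2 = 390625 ≡ 492 (mod 901)
5^16 ≡ 492^2 = 242064 ≡ 596 (mod 901)
5^32 ≡ 596^2 = 355216 ≡ 222 (mod 901)
5^64 ≡ 222^2 = 49284 ≡ 630 (mod 901)
5^128 ≡ 630^2 = 396900 ≡ 460 (mod 901)
225 = 128 + 64 + 32 + 1 in binary powers of 2.
So 5^225 ≡ 460 · 630 · 222 · 5 ≡ 277 (mod 901).
Squaring chain: 277 → 144; never reaches −1, so base 5 is a Miller–Rabin witness that 901 is composite.

277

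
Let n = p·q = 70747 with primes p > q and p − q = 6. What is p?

Since p = q + 6, we have 70747 = q(q + 6), so q² + 6q − 70747 = 0.
Discriminant: 6² + 4·70747 = 36 + 282988 = 283024; √283024 = 532.
q = (−6 + 532)/2 = 263, and p = q + 6 = 269.
Check: 263 · 269 = 70747.

269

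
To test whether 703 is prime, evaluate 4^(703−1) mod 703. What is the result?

4^1 ≡ 4 (mod 703)
4^2 ≡ 4^2 = 16 ≡ 16 (mod 703)
4^4 ≡ 16^2 = 256 ≡ 256 (mod 703)
4^8 ≡ 256^2 = 65536 ≡ 157 (mod 703)
4^16 ≡ 157^2 = 24649 ≡ 44 (mod 703)
4^32 ≡ 44^2 = 1936 ≡ 530 (mod 703)
4^64 ≡ 530^2 = 280900 ≡ 403 (mod 703)
4^128 ≡ 403^2 = 162409 ≡ 16 (mod 703)
4^256 ≡ 16^2 = 256 ≡ 256 (mod 703)
4^512 ≡ 256^2 = 65536 ≡ 157 (mod 703)
702 = 512 + 128 + 32 + 16 + 8 + 4 + 2 in binary powers of 2.
So 4^702 ≡ 157 · 16 · 530 · 44 · 157 · 256 · 16 ≡ 1 (mod 703).
Since the result is 1, base 4 gives no evidence that 703 is composite.

1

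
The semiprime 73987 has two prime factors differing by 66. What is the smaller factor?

241

Since p = q + 66, we have 73987 = q(q + 66), so q² + 66q − 73987 = 0.
Discriminant: 66² + 4·73987 = 4356 + 295948 = 300304; √300304 = 548.
q = (−66 + 548)/2 = 241, and p = q + 66 = 307.
Check: 241 · 307 = 73987.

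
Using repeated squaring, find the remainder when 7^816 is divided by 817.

7^1 ≡ 7 (mod 817)
7^2 ≡ 7^2 = 49 ≡ 49 (mod 817)
7^4 ≡ 49^2 = 2401 ≡ 767 (mod 817)
7^8 ≡ 767^2 = 588289 ≡ 49 (mod 817)
7^16 ≡ 49^2 = 2401 ≡ 767 (mod 817)
7^32 ≡ 767^2 = 588289 ≡ 49 (mod 817)
7^64 ≡ 49^2 = 2401 ≡ 767 (mod 817)
7^128 ≡ 767^2 = 588289 ≡ 49 (mod 817)
7^256 ≡ 49^2 = 2401 ≡ 767 (mod 817)
7^512 ≡ 767^2 = 588289 ≡ 49 (mod 817)
816 = 512 + 256 + 32 + 16 in binary powers of 2.
So 7^816 ≡ 49 · 767 · 49 · 767 ≡ 1 (mod 817).
Since the result is 1, base 7 gives no evidence that 817 is composite.

1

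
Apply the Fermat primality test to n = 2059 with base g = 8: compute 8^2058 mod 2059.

1971

8^1 ≡ 8 (mod 2059)
8^2 ≡ 8^2 = 64 ≡ 64 (mod 2059)
8^4 ≡ 64^2 = 4096 ≡ 2037 (mod 2059)
8^8 ≡ 2037^2 = 4149369 ≡ 484 (mod 2059)
8^16 ≡ 484^2 = 234256 ≡ 1589 (mod 2059)
8^32 ≡ 1589^2 = 2524921 ≡ 587 (mod 2059)
8^64 ≡ 587^2 = 344569 ≡ 716 (mod 2059)
8^128 ≡ 716^2 = 512656 ≡ 2024 (mod 2059)
8^256 ≡ 2024^2 = 4096576 ≡ 1225 (mod 2059)
8^512 ≡ 1225^2 = 1500625 ≡ 1673 (mod 2059)
8^1024 ≡ 1673^2 = 2798929 ≡ 748 (mod 2059)
8^2048 ≡ 748^2 = 559504 ≡ 1515 (mod 2059)
2058 = 2048 + 8 + 2 in binary powers of 2.
So 8^2058 ≡ 1515 · 484 · 64 ≡ 1971 (mod 2059).
Since 1971 ≠ 1, base 8 is a Fermat witness: 2059 is composite.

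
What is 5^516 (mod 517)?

247

5^1 ≡ 5 (mod 517)
5^2 ≡ 5^2 = 25 ≡ 25 (mod 517)
5^4 ≡ 25^2 = 625 ≡ 108 (mod 517)
5^8 ≡ 108^2 = 11664 ≡ 290 (mod 517)
5^16 ≡ 290^2 = 84100 ≡ 346 (mod 517)
5^32 ≡ 346^2 = 119716 ≡ 289 (mod 517)
5^64 ≡ 289^2 = 83521 ≡ 284 (mod 517)
5^128 ≡ 284^2 = 80656 ≡ 4 (mod 517)
5^256 ≡ 4^2 = 16 ≡ 16 (mod 517)
5^512 ≡ 16^2 = 256 ≡ 256 (mod 517)
516 = 512 + 4 in binary powers of 2.
So 5^516 ≡ 256 · 108 ≡ 247 (mod 517).
Since 247 ≠ 1, base 5 is a Fermat witness: 517 is composite.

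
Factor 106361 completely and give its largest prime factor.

73

106361 = 31 · 3431
3431 = 47 · 73
73 is prime.
So 106361 = 31 · 47 · 73; the largest prime factor is 73.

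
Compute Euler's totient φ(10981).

Factor: 10981 = 79 · 139.
φ(10981) = (79−1) · (139−1) = 78 · 138 = 10764.

10764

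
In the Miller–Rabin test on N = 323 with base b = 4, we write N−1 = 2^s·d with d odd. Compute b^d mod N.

323 − 1 = 322 = 2^1 · 161, so d = 161.
4^1 ≡ 4 (mod 323)
4^2 ≡ 4^2 = 16 ≡ 16 (mod 323)
4^4 ≡ 16^2 = 256 ≡ 256 (mod 323)
4^8 ≡ 256^2 = 65536 ≡ 290 (mod 323)
4^16 ≡ 290^2 = 84100 ≡ 120 (mod 323)
4^32 ≡ 120^2 = 14400 ≡ 188 (mod 323)
4^64 ≡ 188^2 = 35344 ≡ 137 (mod 323)
4^128 ≡ 137^2 = 18769 ≡ 35 (mod 323)
161 = 128 + 32 + 1 in binary powers of 2.
So 4^161 ≡ 35 · 188 · 4 ≡ 157 (mod 323).
Squaring chain: 157; never reaches −1, so base 4 is a Miller–Rabin witness that 323 is composite.

157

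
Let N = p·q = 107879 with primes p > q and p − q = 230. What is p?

463

Since p = q + 230, we have 107879 = q(q + 230), so q² + 230q − 107879 = 0.
Discriminant: 230² + 4·107879 = 52900 + 431516 = 484416; √484416 = 696.
q = (−230 + 696)/2 = 233, and p = q + 230 = 463.
Check: 233 · 463 = 107879.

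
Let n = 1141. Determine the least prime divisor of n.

7

1141 is odd.
Digit sum 7, not divisible by 3.
Ends in 1: not divisible by 5.
7: 1141 = 7·163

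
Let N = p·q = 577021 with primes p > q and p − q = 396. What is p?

983

Since p = q + 396, we have 577021 = q(q + 396), so q² + 396q − 577021 = 0.
Discriminant: 396² + 4·577021 = 156816 + 2308084 = 2464900; √2464900 = 1570.
q = (−396 + 1570)/2 = 587, and p = q + 396 = 983.
Check: 587 · 983 = 577021.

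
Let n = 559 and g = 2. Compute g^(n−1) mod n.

2^1 ≡ 2 (mod 559)
2^2 ≡ 2^2 = 4 ≡ 4 (mod 559)
2^4 ≡ 4^2 = 16 ≡ 16 (mod 559)
2^8 ≡ 16^2 = 256 ≡ 256 (mod 559)
2^16 ≡ 256^2 = 65536 ≡ 133 (mod 559)
2^32 ≡ 133^2 = 17689 ≡ 360 (mod 559)
2^64 ≡ 360^2 = 129600 ≡ 471 (mod 559)
2^128 ≡ 471^2 = 221841 ≡ 477 (mod 559)
2^256 ≡ 477^2 = 227529 ≡ 16 (mod 559)
2^512 ≡ 16^2 = 256 ≡ 256 (mod 559)
558 = 512 + 32 + 8 + 4 + 2 in binary powers of 2.
So 2^558 ≡ 256 · 360 · 256 · 16 · 4 ≡ 441 (mod 559).
Since 441 ≠ 1, base 2 is a Fermat witness: 559 is composite.

441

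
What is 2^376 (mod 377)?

94

2^1 ≡ 2 (mod 377)
2^2 ≡ 2^2 = 4 ≡ 4 (mod 377)
2^4 ≡ 4^2 = 16 ≡ 16 (mod 377)
2^8 ≡ 16^2 = 256 ≡ 256 (mod 377)
2^16 ≡ 256^2 = 65536 ≡ 315 (mod 377)
2^32 ≡ 315^2 = 99225 ≡ 74 (mod 377)
2^64 ≡ 74^2 = 5476 ≡ 198 (mod 377)
2^128 ≡ 198^2 = 39204 ≡ 373 (mod 377)
2^256 ≡ 373^2 = 139129 ≡ 16 (mod 377)
376 = 256 + 64 + 32 + 16 + 8 in binary powers of 2.
So 2^376 ≡ 16 · 198 · 74 · 315 · 256 ≡ 94 (mod 377).
Since 94 ≠ 1, base 2 is a Fermat witness: 377 is composite.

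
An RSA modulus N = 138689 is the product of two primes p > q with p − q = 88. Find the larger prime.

Since p = q + 88, we have 138689 = q(q + 88), so q² + 88q − 138689 = 0.
Discriminant: 88² + 4·138689 = 7744 + 554756 = 562500; √562500 = 750.
q = (−88 + 750)/2 = 331, and p = q + 88 = 419.
Check: 331 · 419 = 138689.

419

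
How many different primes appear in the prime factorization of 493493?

493493 = 7 · 70499
70499 = 11 · 6409
6409 = 13 · 493
493 = 17 · 29
493493 = 7 · 11 · 13 · 17 · 29, which has 5 distinct prime factors.

5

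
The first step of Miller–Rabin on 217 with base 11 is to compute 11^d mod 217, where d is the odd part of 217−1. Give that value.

217 − 1 = 216 = 2^3 · 27, so d = 27.
11^1 ≡ 11 (mod 217)
11^2 ≡ 11^2 = 121 ≡ 121 (mod 217)
11^4 ≡ 121^2 = 14641 ≡ 102 (mod 217)
11^8 ≡ 102^2 = 10404 ≡ 205 (mod 217)
11^16 ≡ 205^2 = 42025 ≡ 144 (mod 217)
27 = 16 + 8 + 2 + 1 in binary powers of 2.
So 11^27 ≡ 144 · 205 · 121 · 11 ≡ 15 (mod 217).
Squaring chain: 15 → 8 → 64; never reaches −1, so base 11 is a Miller–Rabin witness that 217 is composite.

15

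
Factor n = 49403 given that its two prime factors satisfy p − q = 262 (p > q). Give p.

Since p = q + 262, we have 49403 = q(q + 262), so q² + 262q − 49403 = 0.
Discriminant: 262² + 4·49403 = 68644 + 197612 = 266256; √266256 = 516.
q = (−262 + 516)/2 = 127, and p = q + 262 = 389.
Check: 127 · 389 = 49403.

389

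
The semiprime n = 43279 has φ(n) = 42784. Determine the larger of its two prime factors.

383

φ(n) = (p−1)(q−1) = n − (p+q) + 1, so p + q = 43279 − 42784 + 1 = 496.
p and q are the roots of t² − 496t + 43279 = 0.
Discriminant: 496² − 4·43279 = 246016 − 173116 = 72900; √72900 = 270.
q = (496 − 270)/2 = 113, p = (496 + 270)/2 = 383.
Check: 113 · 383 = 43279.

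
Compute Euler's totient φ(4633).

4480

Factor: 4633 = 41 · 113.
φ(4633) = (41−1) · (113−1) = 40 · 112 = 4480.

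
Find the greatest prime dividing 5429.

5429 = 61 · 89
89 is prime.
So 5429 = 61 · 89; the largest prime factor is 89.

89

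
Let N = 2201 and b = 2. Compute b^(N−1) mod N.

2^1 ≡ 2 (mod 2201)
2^2 ≡ 2^2 = 4 ≡ 4 (mod 2201)
2^4 ≡ 4^2 = 16 ≡ 16 (mod 2201)
2^8 ≡ 16^2 = 256 ≡ 256 (mod 2201)
2^16 ≡ 256^2 = 65536 ≡ 1707 (mod 2201)
2^32 ≡ 1707^2 = 2913849 ≡ 1926 (mod 2201)
2^64 ≡ 1926^2 = 3709476 ≡ 791 (mod 2201)
2^128 ≡ 791^2 = 625681 ≡ 597 (mod 2201)
2^256 ≡ 597^2 = 356409 ≡ 2048 (mod 2201)
2^512 ≡ 2048^2 = 4194304 ≡ 1399 (mod 2201)
2^1024 ≡ 1399^2 = 1957201 ≡ 512 (mod 2201)
2^2048 ≡ 512^2 = 262144 ≡ 225 (mod 2201)
2200 = 2048 + 128 + 16 + 8 in binary powers of 2.
So 2^2200 ≡ 225 · 597 · 1707 · 256 ≡ 1582 (mod 2201).
Since 1582 ≠ 1, base 2 is a Fermat witness: 2201 is composite.

1582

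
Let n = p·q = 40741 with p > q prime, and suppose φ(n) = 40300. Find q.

φ(n) = (p−1)(q−1) = n − (p+q) + 1, so p + q = 40741 − 40300 + 1 = 442.
p and q are the roots of t² − 442t + 40741 = 0.
Discriminant: 442² − 4·40741 = 195364 − 162964 = 32400; √32400 = 180.
q = (442 − 180)/2 = 131, p = (442 + 180)/2 = 311.
Check: 131 · 311 = 40741.

131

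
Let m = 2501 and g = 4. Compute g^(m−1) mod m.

4^1 ≡ 4 (mod 2501)
4^2 ≡ 4^2 = 16 ≡ 16 (mod 2501)
4^4 ≡ 16^2 = 256 ≡ 256 (mod 2501)
4^8 ≡ 256^2 = 65536 ≡ 510 (mod 2501)
4^16 ≡ 510^2 = 260100 ≡ 2497 (mod 2501)
4^32 ≡ 2497^2 = 6235009 ≡ 16 (mod 2501)
4^64 ≡ 16^2 = 256 ≡ 256 (mod 2501)
4^128 ≡ 256^2 = 65536 ≡ 510 (mod 2501)
4^256 ≡ 510^2 = 260100 ≡ 2497 (mod 2501)
4^512 ≡ 2497^2 = 6235009 ≡ 16 (mod 2501)
4^1024 ≡ 16^2 = 256 ≡ 256 (mod 2501)
4^2048 ≡ 256^2 = 65536 ≡ 510 (mod 2501)
2500 = 2048 + 256 + 128 + 64 + 4 in binary powers of 2.
So 4^2500 ≡ 510 · 2497 · 510 · 256 · 256 ≡ 657 (mod 2501).
Since 657 ≠ 1, base 4 is a Fermat witness: 2501 is composite.

657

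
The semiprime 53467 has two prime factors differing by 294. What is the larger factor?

Since p = q + 294, we have 53467 = q(q + 294), so q² + 294q − 53467 = 0.
Discriminant: 294² + 4·53467 = 86436 + 213868 = 300304; √300304 = 548.
q = (−294 + 548)/2 = 127, and p = q + 294 = 421.
Check: 127 · 421 = 53467.

421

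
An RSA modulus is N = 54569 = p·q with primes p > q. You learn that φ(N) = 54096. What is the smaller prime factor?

197

φ(n) = (p−1)(q−1) = n − (p+q) + 1, so p + q = 54569 − 54096 + 1 = 474.
p and q are the roots of t² − 474t + 54569 = 0.
Discriminant: 474² − 4·54569 = 224676 − 218276 = 6400; √6400 = 80.
q = (474 − 80)/2 = 197, p = (474 + 80)/2 = 277.
Check: 197 · 277 = 54569.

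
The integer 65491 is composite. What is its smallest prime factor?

79

65491 is odd.
Digit sum 25, not divisible by 3.
Ends in 1: not divisible by 5.
7: 65491 = 7·9355 + 6
11: 65491 = 11·5953 + 8
13: 65491 = 13·5037 + 10
17: 65491 = 17·3852 + 7
19: 65491 = 19·3446 + 17
23: 65491 = 23·2847 + 10
29: 65491 = 29·2258 + 9
31: 65491 = 31·2112 + 19
37: 65491 = 37·1770 + 1
41: 65491 = 41·1597 + 14
43: 65491 = 43·1523 + 2
47: 65491 = 47·1393 + 20
53: 65491 = 53·1235 + 36
59: 65491 = 59·1110 + 1
61: 65491 = 61·1073 + 38
67: 65491 = 67·977 + 32
71: 65491 = 71·922 + 29
73: 65491 = 73·897 + 10
79: 65491 = 79·829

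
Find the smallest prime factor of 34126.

2

34126 is even: 2 divides it.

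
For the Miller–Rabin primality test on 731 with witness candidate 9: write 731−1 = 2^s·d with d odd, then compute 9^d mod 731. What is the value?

195

731 − 1 = 730 = 2^1 · 365, so d = 365.
9^1 ≡ 9 (mod 731)
9^2 ≡ 9^2 = 81 ≡ 81 (mod 731)
9^4 ≡ 81^2 = 6561 ≡ 713 (mod 731)
9^8 ≡ 713^2 = 508369 ≡ 324 (mod 731)
9^16 ≡ 324^2 = 104976 ≡ 443 (mod 731)
9^32 ≡ 443^2 = 196249 ≡ 341 (mod 731)
9^64 ≡ 341^2 = 116281 ≡ 52 (mod 731)
9^128 ≡ 52^2 = 2704 ≡ 511 (mod 731)
9^256 ≡ 511^2 = 261121 ≡ 154 (mod 731)
365 = 256 + 64 + 32 + 8 + 4 + 1 in binary powers of 2.
So 9^365 ≡ 154 · 52 · 341 · 324 · 713 · 9 ≡ 195 (mod 731).
Squaring chain: 195; never reaches −1, so base 9 is a Miller–Rabin witness that 731 is composite.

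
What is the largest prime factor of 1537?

53

1537 = 29 · 53
53 is prime.
So 1537 = 29 · 53; the largest prime factor is 53.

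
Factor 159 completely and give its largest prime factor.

53

159 = 3 · 53
53 is prime.
So 159 = 3 · 53; the largest prime factor is 53.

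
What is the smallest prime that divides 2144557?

37

2144557 is odd.
Digit sum 28, not divisible by 3.
Ends in 7: not divisible by 5.
7: 2144557 = 7·306365 + 2
11: 2144557 = 11·194959 + 8
13: 2144557 = 13·164965 + 12
17: 2144557 = 17·126150 + 7
19: 2144557 = 19·112871 + 8
23: 2144557 = 23·93241 + 14
29: 2144557 = 29·73950 + 7
31: 2144557 = 31·69179 + 8
37: 2144557 = 37·57961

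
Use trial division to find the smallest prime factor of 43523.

43523 is odd.
Digit sum 17, not divisible by 3.
Ends in 3: not divisible by 5.
7: 43523 = 7·6217 + 4
11: 43523 = 11·3956 + 7
13: 43523 = 13·3347 + 12
17: 43523 = 17·2560 + 3
19: 43523 = 19·2290 + 13
23: 43523 = 23·1892 + 7
29: 43523 = 29·1500 + 23
31: 43523 = 31·1403 + 30
37: 43523 = 37·1176 + 11
41: 43523 = 41·1061 + 22
43: 43523 = 43·1012 + 7
47: 43523 = 47·926 + 1
53: 43523 = 53·821 + 10
59: 43523 = 59·737 + 40
61: 43523 = 61·713 + 30
67: 43523 = 67·649 + 40
71: 43523 = 71·613

71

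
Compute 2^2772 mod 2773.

1088

2^1 ≡ 2 (mod 2773)
2^2 ≡ 2^2 = 4 ≡ 4 (mod 2773)
2^4 ≡ 4^2 = 16 ≡ 16 (mod 2773)
2^8 ≡ 16^2 = 256 ≡ 256 (mod 2773)
2^16 ≡ 256^2 = 65536 ≡ 1757 (mod 2773)
2^32 ≡ 1757^2 = 3087049 ≡ 700 (mod 2773)
2^64 ≡ 700^2 = 490000 ≡ 1952 (mod 2773)
2^128 ≡ 1952^2 = 3810304 ≡ 202 (mod 2773)
2^256 ≡ 202^2 = 40804 ≡ 1982 (mod 2773)
2^512 ≡ 1982^2 = 3928324 ≡ 1756 (mod 2773)
2^1024 ≡ 1756^2 = 3083536 ≡ 2733 (mod 2773)
2^2048 ≡ 2733^2 = 7469289 ≡ 1600 (mod 2773)
2772 = 2048 + 512 + 128 + 64 + 16 + 4 in binary powers of 2.
So 2^2772 ≡ 1600 · 1756 · 202 · 1952 · 1757 · 16 ≡ 1088 (mod 2773).
Since 1088 ≠ 1, base 2 is a Fermat witness: 2773 is composite.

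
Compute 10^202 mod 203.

109

10^1 ≡ 10 (mod 203)
10^2 ≡ 10^2 = 100 ≡ 100 (mod 203)
10^4 ≡ 100^2 = 10000 ≡ 53 (mod 203)
10^8 ≡ 53^2 = 2809 ≡ 170 (mod 203)
10^16 ≡ 170^2 = 28900 ≡ 74 (mod 203)
10^32 ≡ 74^2 = 5476 ≡ 198 (mod 203)
10^64 ≡ 198^2 = 39204 ≡ 25 (mod 203)
10^128 ≡ 25^2 = 625 ≡ 16 (mod 203)
202 = 128 + 64 + 8 + 2 in binary powers of 2.
So 10^202 ≡ 16 · 25 · 170 · 100 ≡ 109 (mod 203).
Since 109 ≠ 1, base 10 is a Fermat witness: 203 is composite.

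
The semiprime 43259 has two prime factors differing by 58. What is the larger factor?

239

Since p = q + 58, we have 43259 = q(q + 58), so q² + 58q − 43259 = 0.
Discriminant: 58² + 4·43259 = 3364 + 173036 = 176400; √176400 = 420.
q = (−58 + 420)/2 = 181, and p = q + 58 = 239.
Check: 181 · 239 = 43259.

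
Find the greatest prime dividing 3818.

83

3818 = 2 · 1909
1909 = 23 · 83
83 is prime.
So 3818 = 2 · 23 · 83; the largest prime factor is 83.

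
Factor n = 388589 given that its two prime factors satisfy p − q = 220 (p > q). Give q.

Since p = q + 220, we have 388589 = q(q + 220), so q² + 220q − 388589 = 0.
Discriminant: 220² + 4·388589 = 48400 + 1554356 = 1602756; √1602756 = 1266.
q = (−220 + 1266)/2 = 523, and p = q + 220 = 743.
Check: 523 · 743 = 388589.

523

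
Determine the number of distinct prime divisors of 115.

115 = 5 · 23
115 = 5 · 23, which has 2 distinct prime factors.

2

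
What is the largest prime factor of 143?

143 = 11 · 13
13 is prime.
So 143 = 11 · 13; the largest prime factor is 13.

13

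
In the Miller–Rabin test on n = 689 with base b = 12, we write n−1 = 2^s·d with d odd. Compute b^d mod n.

689 − 1 = 688 = 2^4 · 43, so d = 43.
12^1 ≡ 12 (mod 689)
12^2 ≡ 12^2 = 144 ≡ 144 (mod 689)
12^4 ≡ 144^2 = 20736 ≡ 66 (mod 689)
12^8 ≡ 66^2 = 4356 ≡ 222 (mod 689)
12^16 ≡ 222^2 = 49284 ≡ 365 (mod 689)
12^32 ≡ 365^2 = 133225 ≡ 248 (mod 689)
43 = 32 + 8 + 2 + 1 in binary powers of 2.
So 12^43 ≡ 248 · 222 · 144 · 12 ≡ 337 (mod 689).
Squaring chain: 337 → 573 → 365 → 248; never reaches −1, so base 12 is a Miller–Rabin witness that 689 is composite.

337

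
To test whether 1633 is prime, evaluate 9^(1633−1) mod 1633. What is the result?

1294

9^1 ≡ 9 (mod 1633)
9^2 ≡ 9^2 = 81 ≡ 81 (mod 1633)
9^4 ≡ 81^2 = 6561 ≡ 29 (mod 1633)
9^8 ≡ 29^2 = 841 ≡ 841 (mod 1633)
9^16 ≡ 841^2 = 707281 ≡ 192 (mod 1633)
9^32 ≡ 192^2 = 36864 ≡ 938 (mod 1633)
9^64 ≡ 938^2 = 879844 ≡ 1290 (mod 1633)
9^128 ≡ 1290^2 = 1664100 ≡ 73 (mod 1633)
9^256 ≡ 73^2 = 5329 ≡ 430 (mod 1633)
9^512 ≡ 430^2 = 184900 ≡ 371 (mod 1633)
9^1024 ≡ 371^2 = 137641 ≡ 469 (mod 1633)
1632 = 1024 + 512 + 64 + 32 in binary powers of 2.
So 9^1632 ≡ 469 · 371 · 1290 · 938 ≡ 1294 (mod 1633).
Since 1294 ≠ 1, base 9 is a Fermat witness: 1633 is composite.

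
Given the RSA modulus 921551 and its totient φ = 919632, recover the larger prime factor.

967

φ(n) = (p−1)(q−1) = n − (p+q) + 1, so p + q = 921551 − 919632 + 1 = 1920.
p and q are the roots of t² − 1920t + 921551 = 0.
Discriminant: 1920² − 4·921551 = 3686400 − 3686204 = 196; √196 = 14.
q = (1920 − 14)/2 = 953, p = (1920 + 14)/2 = 967.
Check: 953 · 967 = 921551.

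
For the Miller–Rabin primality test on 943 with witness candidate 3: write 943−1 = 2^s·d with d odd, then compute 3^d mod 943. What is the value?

943 − 1 = 942 = 2^1 · 471, so d = 471.
3^1 ≡ 3 (mod 943)
3^2 ≡ 3^2 = 9 ≡ 9 (mod 943)
3^4 ≡ 9^2 = 81 ≡ 81 (mod 943)
3^8 ≡ 81^2 = 6561 ≡ 903 (mod 943)
3^16 ≡ 903^2 = 815409 ≡ 657 (mod 943)
3^32 ≡ 657^2 = 431649 ≡ 698 (mod 943)
3^64 ≡ 698^2 = 487204 ≡ 616 (mod 943)
3^128 ≡ 616^2 = 379456 ≡ 370 (mod 943)
3^256 ≡ 370^2 = 136900 ≡ 165 (mod 943)
471 = 256 + 128 + 64 + 16 + 4 + 2 + 1 in binary powers of 2.
So 3^471 ≡ 165 · 370 · 616 · 657 · 81 · 9 · 3 ≡ 547 (mod 943).
Squaring chain: 547; never reaches −1, so base 3 is a Miller–Rabin witness that 943 is composite.

547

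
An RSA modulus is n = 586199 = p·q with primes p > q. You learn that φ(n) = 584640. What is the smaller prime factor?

φ(n) = (p−1)(q−1) = n − (p+q) + 1, so p + q = 586199 − 584640 + 1 = 1560.
p and q are the roots of t² − 1560t + 586199 = 0.
Discriminant: 1560² − 4·586199 = 2433600 − 2344796 = 88804; √88804 = 298.
q = (1560 − 298)/2 = 631, p = (1560 + 298)/2 = 929.
Check: 631 · 929 = 586199.

631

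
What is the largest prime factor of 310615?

73

310615 = 5 · 62123
62123 = 23 · 2701
2701 = 37 · 73
73 is prime.
So 310615 = 5 · 23 · 37 · 73; the largest prime factor is 73.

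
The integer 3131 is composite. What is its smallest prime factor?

31

3131 is odd.
Digit sum 8, not divisible by 3.
Ends in 1: not divisible by 5.
7: 3131 = 7·447 + 2
11: 3131 = 11·284 + 7
13: 3131 = 13·240 + 11
17: 3131 = 17·184 + 3
19: 3131 = 19·164 + 15
23: 3131 = 23·136 + 3
29: 3131 = 29·107 + 28
31: 3131 = 31·101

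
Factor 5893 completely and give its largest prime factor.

5893 = 71 · 83
83 is prime.
So 5893 = 71 · 83; the largest prime factor is 83.

83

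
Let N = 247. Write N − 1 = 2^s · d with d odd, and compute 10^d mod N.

247 − 1 = 246 = 2^1 · 123, so d = 123.
10^1 ≡ 10 (mod 247)
10^2 ≡ 10^2 = 100 ≡ 100 (mod 247)
10^4 ≡ 100^2 = 10000 ≡ 120 (mod 247)
10^8 ≡ 120^2 = 14400 ≡ 74 (mod 247)
10^16 ≡ 74^2 = 5476 ≡ 42 (mod 247)
10^32 ≡ 42^2 = 1764 ≡ 35 (mod 247)
10^64 ≡ 35^2 = 1225 ≡ 237 (mod 247)
123 = 64 + 32 + 16 + 8 + 2 + 1 in binary powers of 2.
So 10^123 ≡ 237 · 35 · 42 · 74 · 100 · 10 ≡ 103 (mod 247).
Squaring chain: 103; never reaches −1, so base 10 is a Miller–Rabin witness that 247 is composite.

103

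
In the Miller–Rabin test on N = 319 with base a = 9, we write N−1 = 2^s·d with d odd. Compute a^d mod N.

319 − 1 = 318 = 2^1 · 159, so d = 159.
9^1 ≡ 9 (mod 319)
9^2 ≡ 9^2 = 81 ≡ 81 (mod 319)
9^4 ≡ 81^2 = 6561 ≡ 181 (mod 319)
9^8 ≡ 181^2 = 32761 ≡ 223 (mod 319)
9^16 ≡ 223^2 = 49729 ≡ 284 (mod 319)
9^32 ≡ 284^2 = 80656 ≡ 268 (mod 319)
9^64 ≡ 268^2 = 71824 ≡ 49 (mod 319)
9^128 ≡ 49^2 = 2401 ≡ 168 (mod 319)
159 = 128 + 16 + 8 + 4 + 2 + 1 in binary powers of 2.
So 9^159 ≡ 168 · 284 · 223 · 181 · 81 · 9 ≡ 5 (mod 319).
Squaring chain: 5; never reaches −1, so base 9 is a Miller–Rabin witness that 319 is composite.

5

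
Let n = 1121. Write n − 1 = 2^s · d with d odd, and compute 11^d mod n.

976

1121 − 1 = 1120 = 2^5 · 35, so d = 35.
11^1 ≡ 11 (mod 1121)
11^2 ≡ 11^2 = 121 ≡ 121 (mod 1121)
11^4 ≡ 121^2 = 14641 ≡ 68 (mod 1121)
11^8 ≡ 68^2 = 4624 ≡ 140 (mod 1121)
11^16 ≡ 140^2 = 19600 ≡ 543 (mod 1121)
11^32 ≡ 543^2 = 294849 ≡ 26 (mod 1121)
35 = 32 + 2 + 1 in binary powers of 2.
So 11^35 ≡ 26 · 121 · 11 ≡ 976 (mod 1121).
Squaring chain: 976 → 847 → 1090 → 961 → 938; never reaches −1, so base 11 is a Miller–Rabin witness that 1121 is composite.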